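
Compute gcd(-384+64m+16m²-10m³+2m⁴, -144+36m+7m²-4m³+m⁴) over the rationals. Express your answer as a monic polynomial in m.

Apply the Euclidean algorithm:
  2m⁴-10m³+16m²+64m-384 = (2)(m⁴-4m³+7m²+36m-144) + (-2m³+2m²-8m-96)
  m⁴-4m³+7m²+36m-144 = (-(1/2)m+3/2)(-2m³+2m²-8m-96) + (0)
Last nonzero remainder: -2m³+2m²-8m-96. Dividing through by -2 gives the monic gcd m³-m²+4m+48.

48+4m-m²+m³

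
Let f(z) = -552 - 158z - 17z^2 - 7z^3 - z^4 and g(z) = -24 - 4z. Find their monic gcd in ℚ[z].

6 + z

Apply the Euclidean algorithm:
  -z^4 - 7z^3 - 17z^2 - 158z - 552 = ((1/4)z^3 + (1/4)z^2 + (11/4)z + 23)(-4z - 24) + (0)
Last nonzero remainder: -4z - 24. Dividing through by -4 gives the monic gcd z + 6.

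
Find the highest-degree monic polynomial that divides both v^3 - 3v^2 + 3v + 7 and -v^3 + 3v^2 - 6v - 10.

Repeated division with remainder:
  v^3 - 3v^2 + 3v + 7 = (-1)(-v^3 + 3v^2 - 6v - 10) + (-3v - 3)
  -v^3 + 3v^2 - 6v - 10 = ((1/3)v^2 - (4/3)v + 10/3)(-3v - 3) + (0)
Last nonzero remainder: -3v - 3. Dividing through by -3 gives the monic gcd v + 1.

v + 1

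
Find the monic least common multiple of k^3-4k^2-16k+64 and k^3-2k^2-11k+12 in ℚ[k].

Euclidean algorithm in ℚ[k]:
  k^3-4k^2-16k+64 = (k^3-2k^2-11k+12) + (-2k^2-5k+52)
  k^3-2k^2-11k+12 = (-(1/2)k+9/4)(-2k^2-5k+52) + ((105/4)k-105)
  -2k^2-5k+52 = (-(8/105)k-52/105)((105/4)k-105) + (0)
Last nonzero remainder: (105/4)k-105. Dividing through by 105/4 gives the monic gcd k-4.
Then lcm(f, g) = f·g / gcd(f, g); expanding and making the result monic gives the answer.

k^5-2k^4-27k^3+44k^2+176k-192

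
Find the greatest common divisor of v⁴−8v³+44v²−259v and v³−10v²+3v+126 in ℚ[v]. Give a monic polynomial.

By polynomial division,
  v⁴−8v³+44v²−259v = (v+2)(v³−10v²+3v+126) + (61v²−391v−252)
  v³−10v²+3v+126 = ((1/61)v−219/3721)(61v²−391v−252) + (−(59094/3721)v+413658/3721)
  61v²−391v−252 = (−(226981/59094)v−7442/3283)(−(59094/3721)v+413658/3721) + (0)
Last nonzero remainder: −(59094/3721)v+413658/3721. Dividing through by −59094/3721 gives the monic gcd v−7.

v−7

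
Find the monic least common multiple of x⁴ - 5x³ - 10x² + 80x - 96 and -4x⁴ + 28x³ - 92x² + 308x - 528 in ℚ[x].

Repeated division with remainder:
  x⁴ - 5x³ - 10x² + 80x - 96 = (-1/4)(-4x⁴ + 28x³ - 92x² + 308x - 528) + (2x³ - 33x² + 157x - 228)
  -4x⁴ + 28x³ - 92x² + 308x - 528 = (-2x - 19)(2x³ - 33x² + 157x - 228) + (-405x² + 2835x - 4860)
  2x³ - 33x² + 157x - 228 = (-(2/405)x + 19/405)(-405x² + 2835x - 4860) + (0)
Last nonzero remainder: -405x² + 2835x - 4860. Dividing through by -405 gives the monic gcd x² - 7x + 12.
Then lcm(f, g) = f·g / gcd(f, g); expanding and making the result monic gives the answer.

x⁶ - 5x⁵ + x⁴ + 25x³ - 206x² + 880x - 1056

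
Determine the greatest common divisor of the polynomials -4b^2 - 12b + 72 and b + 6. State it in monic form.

Apply the Euclidean algorithm:
  -4b^2 - 12b + 72 = (-4b + 12)(b + 6) + (0)
The last nonzero remainder b + 6 is already monic.

b + 6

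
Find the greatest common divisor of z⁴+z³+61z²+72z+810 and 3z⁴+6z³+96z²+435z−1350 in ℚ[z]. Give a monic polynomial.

z²−z+45

By polynomial division,
  z⁴+z³+61z²+72z+810 = (1/3)(3z⁴+6z³+96z²+435z−1350) + (−z³+29z²−73z+1260)
  3z⁴+6z³+96z²+435z−1350 = (−3z−93)(−z³+29z²−73z+1260) + (2574z²−2574z+115830)
  −z³+29z²−73z+1260 = (−(1/2574)z+14/1287)(2574z²−2574z+115830) + (0)
Last nonzero remainder: 2574z²−2574z+115830. Dividing through by 2574 gives the monic gcd z²−z+45.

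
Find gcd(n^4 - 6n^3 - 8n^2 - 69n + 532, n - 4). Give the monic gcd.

n - 4

By polynomial division,
  n^4 - 6n^3 - 8n^2 - 69n + 532 = (n^3 - 2n^2 - 16n - 133)(n - 4) + (0)
The last nonzero remainder n - 4 is already monic.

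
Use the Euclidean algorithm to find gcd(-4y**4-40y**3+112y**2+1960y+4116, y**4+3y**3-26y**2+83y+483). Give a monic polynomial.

Euclidean algorithm in ℚ[y]:
  -4y**4-40y**3+112y**2+1960y+4116 = (-4)(y**4+3y**3-26y**2+83y+483) + (-28y**3+8y**2+2292y+6048)
  y**4+3y**3-26y**2+83y+483 = (-(1/28)y-23/196)(-28y**3+8y**2+2292y+6048) + ((2783/49)y**2+(27830/49)y+8349/7)
  -28y**3+8y**2+2292y+6048 = (-(1372/2783)y+14112/2783)((2783/49)y**2+(27830/49)y+8349/7) + (0)
Last nonzero remainder: (2783/49)y**2+(27830/49)y+8349/7. Dividing through by 2783/49 gives the monic gcd y**2+10y+21.

y**2+10y+21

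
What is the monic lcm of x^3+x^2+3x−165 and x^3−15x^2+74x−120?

Repeated division with remainder:
  x^3+x^2+3x−165 = (x^3−15x^2+74x−120) + (16x^2−71x−45)
  x^3−15x^2+74x−120 = ((1/16)x−169/256)(16x^2−71x−45) + ((7665/256)x−38325/256)
  16x^2−71x−45 = ((4096/7665)x+768/2555)((7665/256)x−38325/256) + (0)
Last nonzero remainder: (7665/256)x−38325/256. Dividing through by 7665/256 gives the monic gcd x−5.
Then lcm(f, g) = f·g / gcd(f, g); expanding and making the result monic gives the answer.

x^5−9x^4+17x^3−171x^2+1722x−3960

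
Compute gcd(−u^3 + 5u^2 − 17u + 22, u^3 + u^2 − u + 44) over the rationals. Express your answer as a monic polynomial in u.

Euclidean algorithm in ℚ[u]:
  −u^3 + 5u^2 − 17u + 22 = (−1)(u^3 + u^2 − u + 44) + (6u^2 − 18u + 66)
  u^3 + u^2 − u + 44 = ((1/6)u + 2/3)(6u^2 − 18u + 66) + (0)
Last nonzero remainder: 6u^2 − 18u + 66. Dividing through by 6 gives the monic gcd u^2 − 3u + 11.

u^2 − 3u + 11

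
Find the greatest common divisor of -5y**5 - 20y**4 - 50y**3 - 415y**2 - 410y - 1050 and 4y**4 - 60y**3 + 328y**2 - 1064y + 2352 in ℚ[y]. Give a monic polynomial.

By polynomial division,
  -5y**5 - 20y**4 - 50y**3 - 415y**2 - 410y - 1050 = (-(5/4)y - 95/4)(4y**4 - 60y**3 + 328y**2 - 1064y + 2352) + (-1065y**3 + 6045y**2 - 22740y + 54810)
  4y**4 - 60y**3 + 328y**2 - 1064y + 2352 = (-(4/1065)y + 2648/75615)(-1065y**3 + 6045y**2 - 22740y + 54810) + ((155760/5041)y**2 - (311520/5041)y + 2180640/5041)
  -1065y**3 + 6045y**2 - 22740y + 54810 = (-(357911/10384)y + 1315701/10384)((155760/5041)y**2 - (311520/5041)y + 2180640/5041) + (0)
Last nonzero remainder: (155760/5041)y**2 - (311520/5041)y + 2180640/5041. Dividing through by 155760/5041 gives the monic gcd y**2 - 2y + 14.

y**2 - 2y + 14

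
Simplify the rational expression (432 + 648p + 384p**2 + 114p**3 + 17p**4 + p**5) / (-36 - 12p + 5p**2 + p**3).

(36 + 30p + 9p**2 + p**3)/(-3 + p)

Apply the Euclidean algorithm:
  p**5 + 17p**4 + 114p**3 + 384p**2 + 648p + 432 = (p**2 + 12p + 66)(p**3 + 5p**2 - 12p - 36) + (234p**2 + 1872p + 2808)
  p**3 + 5p**2 - 12p - 36 = ((1/234)p - 1/78)(234p**2 + 1872p + 2808) + (0)
Last nonzero remainder: 234p**2 + 1872p + 2808. Dividing through by 234 gives the monic gcd p**2 + 8p + 12.
Cancel p**2 + 8p + 12 from numerator and denominator to get the reduced form.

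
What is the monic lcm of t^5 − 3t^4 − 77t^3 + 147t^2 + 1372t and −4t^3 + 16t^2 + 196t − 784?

t^6 − 7t^5 − 65t^4 + 455t^3 + 784t^2 − 5488t

Repeated division with remainder:
  t^5 − 3t^4 − 77t^3 + 147t^2 + 1372t = (−(1/4)t^2 − (1/4)t + 6)(−4t^3 + 16t^2 + 196t − 784) + (−96t^2 + 4704)
  −4t^3 + 16t^2 + 196t − 784 = ((1/24)t − 1/6)(−96t^2 + 4704) + (0)
Last nonzero remainder: −96t^2 + 4704. Dividing through by −96 gives the monic gcd t^2 − 49.
Then lcm(f, g) = f·g / gcd(f, g); expanding and making the result monic gives the answer.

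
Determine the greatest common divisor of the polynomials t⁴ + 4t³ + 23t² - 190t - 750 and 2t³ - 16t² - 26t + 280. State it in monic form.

t - 5

Apply the Euclidean algorithm:
  t⁴ + 4t³ + 23t² - 190t - 750 = ((1/2)t + 6)(2t³ - 16t² - 26t + 280) + (132t² - 174t - 2430)
  2t³ - 16t² - 26t + 280 = ((1/66)t - 49/484)(132t² - 174t - 2430) + (-(1645/242)t + 8225/242)
  132t² - 174t - 2430 = (-(31944/1645)t - 117612/1645)(-(1645/242)t + 8225/242) + (0)
Last nonzero remainder: -(1645/242)t + 8225/242. Dividing through by -1645/242 gives the monic gcd t - 5.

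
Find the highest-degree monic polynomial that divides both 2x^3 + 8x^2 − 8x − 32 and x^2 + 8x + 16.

Apply the Euclidean algorithm:
  2x^3 + 8x^2 − 8x − 32 = (2x − 8)(x^2 + 8x + 16) + (24x + 96)
  x^2 + 8x + 16 = ((1/24)x + 1/6)(24x + 96) + (0)
Last nonzero remainder: 24x + 96. Dividing through by 24 gives the monic gcd x + 4.

x + 4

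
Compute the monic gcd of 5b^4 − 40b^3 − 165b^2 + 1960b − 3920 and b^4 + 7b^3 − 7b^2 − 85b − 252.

Euclidean algorithm in ℚ[b]:
  5b^4 − 40b^3 − 165b^2 + 1960b − 3920 = (5)(b^4 + 7b^3 − 7b^2 − 85b − 252) + (−75b^3 − 130b^2 + 2385b − 2660)
  b^4 + 7b^3 − 7b^2 − 85b − 252 = (−(1/75)b − 79/1125)(−75b^3 − 130b^2 + 2385b − 2660) + ((3526/225)b^2 + (3526/75)b − 98728/225)
  −75b^3 − 130b^2 + 2385b − 2660 = (−(16875/3526)b + 21375/3526)((3526/225)b^2 + (3526/75)b − 98728/225) + (0)
Last nonzero remainder: (3526/225)b^2 + (3526/75)b − 98728/225. Dividing through by 3526/225 gives the monic gcd b^2 + 3b − 28.

b^2 + 3b − 28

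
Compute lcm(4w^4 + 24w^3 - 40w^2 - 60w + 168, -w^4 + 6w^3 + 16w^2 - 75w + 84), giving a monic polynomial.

w^6 + 3w^5 - 56w^4 - 153w^3 + 367w^2 + 294w - 1176

By polynomial division,
  4w^4 + 24w^3 - 40w^2 - 60w + 168 = (-4)(-w^4 + 6w^3 + 16w^2 - 75w + 84) + (48w^3 + 24w^2 - 360w + 504)
  -w^4 + 6w^3 + 16w^2 - 75w + 84 = (-(1/48)w + 13/96)(48w^3 + 24w^2 - 360w + 504) + ((21/4)w^2 - (63/4)w + 63/4)
  48w^3 + 24w^2 - 360w + 504 = ((64/7)w + 32)((21/4)w^2 - (63/4)w + 63/4) + (0)
Last nonzero remainder: (21/4)w^2 - (63/4)w + 63/4. Dividing through by 21/4 gives the monic gcd w^2 - 3w + 3.
Then lcm(f, g) = f·g / gcd(f, g); expanding and making the result monic gives the answer.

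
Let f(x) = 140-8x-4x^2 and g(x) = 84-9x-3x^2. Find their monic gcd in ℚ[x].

7+x

Repeated division with remainder:
  -4x^2-8x+140 = (4/3)(-3x^2-9x+84) + (4x+28)
  -3x^2-9x+84 = (-(3/4)x+3)(4x+28) + (0)
Last nonzero remainder: 4x+28. Dividing through by 4 gives the monic gcd x+7.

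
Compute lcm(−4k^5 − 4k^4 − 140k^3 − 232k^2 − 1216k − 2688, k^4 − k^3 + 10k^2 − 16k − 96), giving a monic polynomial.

k^6 − 2k^5 + 32k^4 − 47k^3 + 130k^2 − 240k − 2016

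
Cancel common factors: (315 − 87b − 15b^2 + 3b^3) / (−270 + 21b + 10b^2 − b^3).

Apply the Euclidean algorithm:
  3b^3 − 15b^2 − 87b + 315 = (−3)(−b^3 + 10b^2 + 21b − 270) + (15b^2 − 24b − 495)
  −b^3 + 10b^2 + 21b − 270 = (−(1/15)b + 14/25)(15b^2 − 24b − 495) + ((36/25)b + 36/5)
  15b^2 − 24b − 495 = ((125/12)b − 275/4)((36/25)b + 36/5) + (0)
Last nonzero remainder: (36/25)b + 36/5. Dividing through by 36/25 gives the monic gcd b + 5.
Cancel b + 5 from numerator and denominator to get the reduced form.

(−63 + 30b − 3b^2)/(54 − 15b + b^2)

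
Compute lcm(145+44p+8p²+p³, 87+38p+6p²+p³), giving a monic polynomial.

435+277p+68p²+11p³+p⁴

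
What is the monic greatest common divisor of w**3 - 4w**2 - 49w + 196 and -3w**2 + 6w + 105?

w - 7

Euclidean algorithm in ℚ[w]:
  w**3 - 4w**2 - 49w + 196 = (-(1/3)w + 2/3)(-3w**2 + 6w + 105) + (-18w + 126)
  -3w**2 + 6w + 105 = ((1/6)w + 5/6)(-18w + 126) + (0)
Last nonzero remainder: -18w + 126. Dividing through by -18 gives the monic gcd w - 7.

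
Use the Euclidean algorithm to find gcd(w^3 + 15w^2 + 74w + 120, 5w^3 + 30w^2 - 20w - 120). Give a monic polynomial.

Repeated division with remainder:
  w^3 + 15w^2 + 74w + 120 = (1/5)(5w^3 + 30w^2 - 20w - 120) + (9w^2 + 78w + 144)
  5w^3 + 30w^2 - 20w - 120 = ((5/9)w - 40/27)(9w^2 + 78w + 144) + ((140/9)w + 280/3)
  9w^2 + 78w + 144 = ((81/140)w + 54/35)((140/9)w + 280/3) + (0)
Last nonzero remainder: (140/9)w + 280/3. Dividing through by 140/9 gives the monic gcd w + 6.

w + 6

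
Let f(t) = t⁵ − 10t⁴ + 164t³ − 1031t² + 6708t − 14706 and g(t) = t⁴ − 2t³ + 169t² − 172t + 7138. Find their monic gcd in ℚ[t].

t² + 86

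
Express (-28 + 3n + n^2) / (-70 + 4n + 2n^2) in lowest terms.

Repeated division with remainder:
  n^2 + 3n - 28 = (1/2)(2n^2 + 4n - 70) + (n + 7)
  2n^2 + 4n - 70 = (2n - 10)(n + 7) + (0)
The last nonzero remainder n + 7 is already monic.
Cancel n + 7 from numerator and denominator to get the reduced form.

(-4 + n)/(-10 + 2n)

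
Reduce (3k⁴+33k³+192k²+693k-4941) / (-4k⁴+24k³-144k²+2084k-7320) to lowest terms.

Euclidean algorithm in ℚ[k]:
  3k⁴+33k³+192k²+693k-4941 = (-3/4)(-4k⁴+24k³-144k²+2084k-7320) + (51k³+84k²+2256k-10431)
  -4k⁴+24k³-144k²+2084k-7320 = (-(4/51)k+520/867)(51k³+84k²+2256k-10431) + (-(5040/289)k²-(25200/289)k-307440/289)
  51k³+84k²+2256k-10431 = (-(4913/1680)k+5491/560)(-(5040/289)k²-(25200/289)k-307440/289) + (0)
Last nonzero remainder: -(5040/289)k²-(25200/289)k-307440/289. Dividing through by -5040/289 gives the monic gcd k²+5k+61.
Cancel k²+5k+61 from numerator and denominator to get the reduced form.

(-3k²-18k+81)/(4k²-44k+120)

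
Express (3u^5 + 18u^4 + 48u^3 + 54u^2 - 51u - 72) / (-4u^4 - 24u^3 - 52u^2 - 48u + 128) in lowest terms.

(-3u^2 - 12u - 9)/(4u + 16)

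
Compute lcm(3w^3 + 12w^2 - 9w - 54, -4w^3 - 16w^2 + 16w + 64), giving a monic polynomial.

Apply the Euclidean algorithm:
  3w^3 + 12w^2 - 9w - 54 = (-3/4)(-4w^3 - 16w^2 + 16w + 64) + (3w - 6)
  -4w^3 - 16w^2 + 16w + 64 = (-(4/3)w^2 - 8w - 32/3)(3w - 6) + (0)
Last nonzero remainder: 3w - 6. Dividing through by 3 gives the monic gcd w - 2.
Then lcm(f, g) = f·g / gcd(f, g); expanding and making the result monic gives the answer.

w^5 + 10w^4 + 29w^3 - 4w^2 - 132w - 144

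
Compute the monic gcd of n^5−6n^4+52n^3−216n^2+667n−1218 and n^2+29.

n^2+29

Repeated division with remainder:
  n^5−6n^4+52n^3−216n^2+667n−1218 = (n^3−6n^2+23n−42)(n^2+29) + (0)
The last nonzero remainder n^2+29 is already monic.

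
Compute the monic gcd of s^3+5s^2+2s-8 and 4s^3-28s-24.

Apply the Euclidean algorithm:
  s^3+5s^2+2s-8 = (1/4)(4s^3-28s-24) + (5s^2+9s-2)
  4s^3-28s-24 = ((4/5)s-36/25)(5s^2+9s-2) + (-(336/25)s-672/25)
  5s^2+9s-2 = (-(125/336)s+25/336)(-(336/25)s-672/25) + (0)
Last nonzero remainder: -(336/25)s-672/25. Dividing through by -336/25 gives the monic gcd s+2.

s+2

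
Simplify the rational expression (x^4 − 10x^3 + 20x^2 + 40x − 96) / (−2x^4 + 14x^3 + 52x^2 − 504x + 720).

(−x^2 + 2x + 8)/(2x^2 + 2x − 60)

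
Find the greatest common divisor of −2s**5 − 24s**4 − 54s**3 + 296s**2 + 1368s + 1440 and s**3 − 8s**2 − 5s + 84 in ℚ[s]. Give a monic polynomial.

s**2 − s − 12

Euclidean algorithm in ℚ[s]:
  −2s**5 − 24s**4 − 54s**3 + 296s**2 + 1368s + 1440 = (−2s**2 − 40s − 384)(s**3 − 8s**2 − 5s + 84) + (−2808s**2 + 2808s + 33696)
  s**3 − 8s**2 − 5s + 84 = (−(1/2808)s + 7/2808)(−2808s**2 + 2808s + 33696) + (0)
Last nonzero remainder: −2808s**2 + 2808s + 33696. Dividing through by −2808 gives the monic gcd s**2 − s − 12.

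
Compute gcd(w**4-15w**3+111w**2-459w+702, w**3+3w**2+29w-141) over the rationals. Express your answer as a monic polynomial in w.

Apply the Euclidean algorithm:
  w**4-15w**3+111w**2-459w+702 = (w-18)(w**3+3w**2+29w-141) + (136w**2+204w-1836)
  w**3+3w**2+29w-141 = ((1/136)w+3/272)(136w**2+204w-1836) + ((161/4)w-483/4)
  136w**2+204w-1836 = ((544/161)w+2448/161)((161/4)w-483/4) + (0)
Last nonzero remainder: (161/4)w-483/4. Dividing through by 161/4 gives the monic gcd w-3.

w-3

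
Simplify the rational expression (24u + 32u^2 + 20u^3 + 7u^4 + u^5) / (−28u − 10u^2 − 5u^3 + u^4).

Apply the Euclidean algorithm:
  u^5 + 7u^4 + 20u^3 + 32u^2 + 24u = (u + 12)(u^4 − 5u^3 − 10u^2 − 28u) + (90u^3 + 180u^2 + 360u)
  u^4 − 5u^3 − 10u^2 − 28u = ((1/90)u − 7/90)(90u^3 + 180u^2 + 360u) + (0)
Last nonzero remainder: 90u^3 + 180u^2 + 360u. Dividing through by 90 gives the monic gcd u^3 + 2u^2 + 4u.
Cancel u^3 + 2u^2 + 4u from numerator and denominator to get the reduced form.

(6 + 5u + u^2)/(−7 + u)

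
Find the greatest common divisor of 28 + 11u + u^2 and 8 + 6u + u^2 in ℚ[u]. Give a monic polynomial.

4 + u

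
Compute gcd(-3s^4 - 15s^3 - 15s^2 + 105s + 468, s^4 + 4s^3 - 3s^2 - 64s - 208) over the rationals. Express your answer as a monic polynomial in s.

By polynomial division,
  -3s^4 - 15s^3 - 15s^2 + 105s + 468 = (-3)(s^4 + 4s^3 - 3s^2 - 64s - 208) + (-3s^3 - 24s^2 - 87s - 156)
  s^4 + 4s^3 - 3s^2 - 64s - 208 = (-(1/3)s + 4/3)(-3s^3 - 24s^2 - 87s - 156) + (0)
Last nonzero remainder: -3s^3 - 24s^2 - 87s - 156. Dividing through by -3 gives the monic gcd s^3 + 8s^2 + 29s + 52.

s^3 + 8s^2 + 29s + 52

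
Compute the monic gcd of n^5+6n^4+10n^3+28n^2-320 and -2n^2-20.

n^2+10

Repeated division with remainder:
  n^5+6n^4+10n^3+28n^2-320 = (-(1/2)n^3-3n^2+16)(-2n^2-20) + (0)
Last nonzero remainder: -2n^2-20. Dividing through by -2 gives the monic gcd n^2+10.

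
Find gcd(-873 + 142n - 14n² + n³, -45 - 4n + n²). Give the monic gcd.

By polynomial division,
  n³ - 14n² + 142n - 873 = (n - 10)(n² - 4n - 45) + (147n - 1323)
  n² - 4n - 45 = ((1/147)n + 5/147)(147n - 1323) + (0)
Last nonzero remainder: 147n - 1323. Dividing through by 147 gives the monic gcd n - 9.

-9 + n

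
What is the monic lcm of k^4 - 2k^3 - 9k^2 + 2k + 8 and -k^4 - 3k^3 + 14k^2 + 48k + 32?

Repeated division with remainder:
  k^4 - 2k^3 - 9k^2 + 2k + 8 = (-1)(-k^4 - 3k^3 + 14k^2 + 48k + 32) + (-5k^3 + 5k^2 + 50k + 40)
  -k^4 - 3k^3 + 14k^2 + 48k + 32 = ((1/5)k + 4/5)(-5k^3 + 5k^2 + 50k + 40) + (0)
Last nonzero remainder: -5k^3 + 5k^2 + 50k + 40. Dividing through by -5 gives the monic gcd k^3 - k^2 - 10k - 8.
Then lcm(f, g) = f·g / gcd(f, g); expanding and making the result monic gives the answer.

k^5 + 2k^4 - 17k^3 - 34k^2 + 16k + 32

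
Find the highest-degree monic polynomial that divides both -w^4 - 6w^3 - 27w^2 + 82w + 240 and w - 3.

Repeated division with remainder:
  -w^4 - 6w^3 - 27w^2 + 82w + 240 = (-w^3 - 9w^2 - 54w - 80)(w - 3) + (0)
The last nonzero remainder w - 3 is already monic.

w - 3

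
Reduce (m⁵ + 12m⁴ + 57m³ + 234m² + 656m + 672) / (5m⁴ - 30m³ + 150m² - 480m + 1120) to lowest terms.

By polynomial division,
  m⁵ + 12m⁴ + 57m³ + 234m² + 656m + 672 = ((1/5)m + 18/5)(5m⁴ - 30m³ + 150m² - 480m + 1120) + (135m³ - 210m² + 2160m - 3360)
  5m⁴ - 30m³ + 150m² - 480m + 1120 = ((1/27)m - 40/243)(135m³ - 210m² + 2160m - 3360) + ((2870/81)m² + 45920/81)
  135m³ - 210m² + 2160m - 3360 = ((2187/574)m - 243/41)((2870/81)m² + 45920/81) + (0)
Last nonzero remainder: (2870/81)m² + 45920/81. Dividing through by 2870/81 gives the monic gcd m² + 16.
Cancel m² + 16 from numerator and denominator to get the reduced form.

(m³ + 12m² + 41m + 42)/(5m² - 30m + 70)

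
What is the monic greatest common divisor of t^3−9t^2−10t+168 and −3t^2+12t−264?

By polynomial division,
  t^3−9t^2−10t+168 = (−(1/3)t+5/3)(−3t^2+12t−264) + (−118t+608)
  −3t^2+12t−264 = ((3/118)t+102/3481)(−118t+608) + (−981000/3481)
  −118t+608 = ((205379/490500)t−264556/122625)(−981000/3481) + (0)
The last nonzero remainder is the constant −981000/3481, so the polynomials are coprime and gcd = 1.

1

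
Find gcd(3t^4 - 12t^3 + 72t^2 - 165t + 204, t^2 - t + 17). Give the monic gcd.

Euclidean algorithm in ℚ[t]:
  3t^4 - 12t^3 + 72t^2 - 165t + 204 = (3t^2 - 9t + 12)(t^2 - t + 17) + (0)
The last nonzero remainder t^2 - t + 17 is already monic.

t^2 - t + 17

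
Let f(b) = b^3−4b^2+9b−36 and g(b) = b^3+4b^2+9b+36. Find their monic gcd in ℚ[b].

b^2+9

Apply the Euclidean algorithm:
  b^3−4b^2+9b−36 = (b^3+4b^2+9b+36) + (−8b^2−72)
  b^3+4b^2+9b+36 = (−(1/8)b−1/2)(−8b^2−72) + (0)
Last nonzero remainder: −8b^2−72. Dividing through by −8 gives the monic gcd b^2+9.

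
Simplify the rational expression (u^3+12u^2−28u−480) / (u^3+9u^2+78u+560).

(u^2+4u−60)/(u^2+u+70)

Euclidean algorithm in ℚ[u]:
  u^3+12u^2−28u−480 = (u^3+9u^2+78u+560) + (3u^2−106u−1040)
  u^3+9u^2+78u+560 = ((1/3)u+133/9)(3u^2−106u−1040) + ((17920/9)u+143360/9)
  3u^2−106u−1040 = ((27/17920)u−117/1792)((17920/9)u+143360/9) + (0)
Last nonzero remainder: (17920/9)u+143360/9. Dividing through by 17920/9 gives the monic gcd u+8.
Cancel u+8 from numerator and denominator to get the reduced form.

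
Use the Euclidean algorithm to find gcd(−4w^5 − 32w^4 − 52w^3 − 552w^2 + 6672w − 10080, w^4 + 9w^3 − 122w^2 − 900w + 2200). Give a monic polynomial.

Apply the Euclidean algorithm:
  −4w^5 − 32w^4 − 52w^3 − 552w^2 + 6672w − 10080 = (−4w + 4)(w^4 + 9w^3 − 122w^2 − 900w + 2200) + (−576w^3 − 3664w^2 + 19072w − 18880)
  w^4 + 9w^3 − 122w^2 − 900w + 2200 = (−(1/576)w − 95/20736)(−576w^3 − 3664w^2 + 19072w − 18880) + (−(136955/1296)w^2 − (136955/162)w + 684775/324)
  −576w^3 − 3664w^2 + 19072w − 18880 = ((746496/136955)w − 1223424/136955)(−(136955/1296)w^2 − (136955/162)w + 684775/324) + (0)
Last nonzero remainder: −(136955/1296)w^2 − (136955/162)w + 684775/324. Dividing through by −136955/1296 gives the monic gcd w^2 + 8w − 20.

w^2 + 8w − 20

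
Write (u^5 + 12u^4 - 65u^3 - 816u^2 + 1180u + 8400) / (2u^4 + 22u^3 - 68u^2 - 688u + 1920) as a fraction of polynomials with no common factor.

(u^3 + 6u^2 - 61u - 210)/(2u^2 + 10u - 48)

Euclidean algorithm in ℚ[u]:
  u^5 + 12u^4 - 65u^3 - 816u^2 + 1180u + 8400 = ((1/2)u + 1/2)(2u^4 + 22u^3 - 68u^2 - 688u + 1920) + (-42u^3 - 438u^2 + 564u + 7440)
  2u^4 + 22u^3 - 68u^2 - 688u + 1920 = (-(1/21)u - 4/147)(-42u^3 - 438u^2 + 564u + 7440) + (-(2600/49)u^2 - (15600/49)u + 104000/49)
  -42u^3 - 438u^2 + 564u + 7440 = ((1029/1300)u + 4557/1300)(-(2600/49)u^2 - (15600/49)u + 104000/49) + (0)
Last nonzero remainder: -(2600/49)u^2 - (15600/49)u + 104000/49. Dividing through by -2600/49 gives the monic gcd u^2 + 6u - 40.
Cancel u^2 + 6u - 40 from numerator and denominator to get the reduced form.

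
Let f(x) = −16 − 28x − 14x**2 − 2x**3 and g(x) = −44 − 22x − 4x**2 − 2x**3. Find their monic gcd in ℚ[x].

2 + x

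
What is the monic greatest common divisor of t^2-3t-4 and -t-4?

1

Apply the Euclidean algorithm:
  t^2-3t-4 = (-t+7)(-t-4) + (24)
  -t-4 = (-(1/24)t-1/6)(24) + (0)
The last nonzero remainder is the constant 24, so the polynomials are coprime and gcd = 1.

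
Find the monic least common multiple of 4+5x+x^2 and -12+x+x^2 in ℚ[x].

Repeated division with remainder:
  x^2+5x+4 = (x^2+x-12) + (4x+16)
  x^2+x-12 = ((1/4)x-3/4)(4x+16) + (0)
Last nonzero remainder: 4x+16. Dividing through by 4 gives the monic gcd x+4.
Then lcm(f, g) = f·g / gcd(f, g); expanding and making the result monic gives the answer.

-12-11x+2x^2+x^3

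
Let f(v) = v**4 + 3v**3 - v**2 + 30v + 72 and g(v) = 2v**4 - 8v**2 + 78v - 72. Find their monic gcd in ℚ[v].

v**3 + v**2 - 3v + 36

Apply the Euclidean algorithm:
  v**4 + 3v**3 - v**2 + 30v + 72 = (1/2)(2v**4 - 8v**2 + 78v - 72) + (3v**3 + 3v**2 - 9v + 108)
  2v**4 - 8v**2 + 78v - 72 = ((2/3)v - 2/3)(3v**3 + 3v**2 - 9v + 108) + (0)
Last nonzero remainder: 3v**3 + 3v**2 - 9v + 108. Dividing through by 3 gives the monic gcd v**3 + v**2 - 3v + 36.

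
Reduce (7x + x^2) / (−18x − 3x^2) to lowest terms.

Repeated division with remainder:
  x^2 + 7x = (−1/3)(−3x^2 − 18x) + (x)
  −3x^2 − 18x = (−3x − 18)(x) + (0)
The last nonzero remainder x is already monic.
Cancel x from numerator and denominator to get the reduced form.

(−7 − x)/(18 + 3x)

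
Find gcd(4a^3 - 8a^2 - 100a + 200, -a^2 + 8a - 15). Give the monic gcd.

Repeated division with remainder:
  4a^3 - 8a^2 - 100a + 200 = (-4a - 24)(-a^2 + 8a - 15) + (32a - 160)
  -a^2 + 8a - 15 = (-(1/32)a + 3/32)(32a - 160) + (0)
Last nonzero remainder: 32a - 160. Dividing through by 32 gives the monic gcd a - 5.

a - 5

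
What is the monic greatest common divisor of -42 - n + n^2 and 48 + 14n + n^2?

Euclidean algorithm in ℚ[n]:
  n^2 - n - 42 = (n^2 + 14n + 48) + (-15n - 90)
  n^2 + 14n + 48 = (-(1/15)n - 8/15)(-15n - 90) + (0)
Last nonzero remainder: -15n - 90. Dividing through by -15 gives the monic gcd n + 6.

6 + n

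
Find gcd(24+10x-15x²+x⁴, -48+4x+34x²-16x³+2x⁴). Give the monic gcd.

6+x-4x²+x³

Euclidean algorithm in ℚ[x]:
  x⁴-15x²+10x+24 = (1/2)(2x⁴-16x³+34x²+4x-48) + (8x³-32x²+8x+48)
  2x⁴-16x³+34x²+4x-48 = ((1/4)x-1)(8x³-32x²+8x+48) + (0)
Last nonzero remainder: 8x³-32x²+8x+48. Dividing through by 8 gives the monic gcd x³-4x²+x+6.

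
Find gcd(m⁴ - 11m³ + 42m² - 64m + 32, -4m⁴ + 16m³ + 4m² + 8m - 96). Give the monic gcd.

m² - 6m + 8

Apply the Euclidean algorithm:
  m⁴ - 11m³ + 42m² - 64m + 32 = (-1/4)(-4m⁴ + 16m³ + 4m² + 8m - 96) + (-7m³ + 43m² - 62m + 8)
  -4m⁴ + 16m³ + 4m² + 8m - 96 = ((4/7)m + 60/49)(-7m³ + 43m² - 62m + 8) + (-(648/49)m² + (3888/49)m - 5184/49)
  -7m³ + 43m² - 62m + 8 = ((343/648)m - 49/648)(-(648/49)m² + (3888/49)m - 5184/49) + (0)
Last nonzero remainder: -(648/49)m² + (3888/49)m - 5184/49. Dividing through by -648/49 gives the monic gcd m² - 6m + 8.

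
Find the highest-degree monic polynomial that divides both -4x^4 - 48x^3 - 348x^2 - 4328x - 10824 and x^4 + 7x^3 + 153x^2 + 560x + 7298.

x^2 - 2x + 82

Euclidean algorithm in ℚ[x]:
  -4x^4 - 48x^3 - 348x^2 - 4328x - 10824 = (-4)(x^4 + 7x^3 + 153x^2 + 560x + 7298) + (-20x^3 + 264x^2 - 2088x + 18368)
  x^4 + 7x^3 + 153x^2 + 560x + 7298 = (-(1/20)x - 101/100)(-20x^3 + 264x^2 - 2088x + 18368) + ((7881/25)x^2 - (15762/25)x + 646242/25)
  -20x^3 + 264x^2 - 2088x + 18368 = (-(500/7881)x + 5600/7881)((7881/25)x^2 - (15762/25)x + 646242/25) + (0)
Last nonzero remainder: (7881/25)x^2 - (15762/25)x + 646242/25. Dividing through by 7881/25 gives the monic gcd x^2 - 2x + 82.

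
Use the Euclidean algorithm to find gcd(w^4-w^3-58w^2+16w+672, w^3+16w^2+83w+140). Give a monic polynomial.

Repeated division with remainder:
  w^4-w^3-58w^2+16w+672 = (w-17)(w^3+16w^2+83w+140) + (131w^2+1287w+3052)
  w^3+16w^2+83w+140 = ((1/131)w+809/17161)(131w^2+1287w+3052) + (-(16632/17161)w-66528/17161)
  131w^2+1287w+3052 = (-(2248091/16632)w-1870549/2376)(-(16632/17161)w-66528/17161) + (0)
Last nonzero remainder: -(16632/17161)w-66528/17161. Dividing through by -16632/17161 gives the monic gcd w+4.

w+4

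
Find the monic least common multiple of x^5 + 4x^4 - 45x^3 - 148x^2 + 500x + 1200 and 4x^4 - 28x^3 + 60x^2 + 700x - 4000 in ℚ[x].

Apply the Euclidean algorithm:
  x^5 + 4x^4 - 45x^3 - 148x^2 + 500x + 1200 = ((1/4)x + 11/4)(4x^4 - 28x^3 + 60x^2 + 700x - 4000) + (17x^3 - 488x^2 - 425x + 12200)
  4x^4 - 28x^3 + 60x^2 + 700x - 4000 = ((4/17)x + 1476/289)(17x^3 - 488x^2 - 425x + 12200) + ((766528/289)x^2 - 19163200/289)
  17x^3 - 488x^2 - 425x + 12200 = ((4913/766528)x - 17629/95816)((766528/289)x^2 - 19163200/289) + (0)
Last nonzero remainder: (766528/289)x^2 - 19163200/289. Dividing through by 766528/289 gives the monic gcd x^2 - 25.
Then lcm(f, g) = f·g / gcd(f, g); expanding and making the result monic gives the answer.

x^7 - 3x^6 - 33x^5 + 327x^4 - 264x^3 - 8220x^2 + 11600x + 48000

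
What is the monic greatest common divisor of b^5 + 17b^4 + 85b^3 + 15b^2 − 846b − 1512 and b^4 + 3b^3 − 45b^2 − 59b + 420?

Repeated division with remainder:
  b^5 + 17b^4 + 85b^3 + 15b^2 − 846b − 1512 = (b + 14)(b^4 + 3b^3 − 45b^2 − 59b + 420) + (88b^3 + 704b^2 − 440b − 7392)
  b^4 + 3b^3 − 45b^2 − 59b + 420 = ((1/88)b − 5/88)(88b^3 + 704b^2 − 440b − 7392) + (0)
Last nonzero remainder: 88b^3 + 704b^2 − 440b − 7392. Dividing through by 88 gives the monic gcd b^3 + 8b^2 − 5b − 84.

b^3 + 8b^2 − 5b − 84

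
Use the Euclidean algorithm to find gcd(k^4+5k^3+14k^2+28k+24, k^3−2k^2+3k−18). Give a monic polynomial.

k^2+k+6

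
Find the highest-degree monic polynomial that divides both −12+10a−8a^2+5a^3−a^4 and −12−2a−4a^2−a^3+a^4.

−6+2a−3a^2+a^3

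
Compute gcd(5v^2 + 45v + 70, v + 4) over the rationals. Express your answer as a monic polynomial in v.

1

Euclidean algorithm in ℚ[v]:
  5v^2 + 45v + 70 = (5v + 25)(v + 4) + (−30)
  v + 4 = (−(1/30)v − 2/15)(−30) + (0)
The last nonzero remainder is the constant −30, so the polynomials are coprime and gcd = 1.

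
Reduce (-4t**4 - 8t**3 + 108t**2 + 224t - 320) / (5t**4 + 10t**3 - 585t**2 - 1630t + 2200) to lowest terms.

(-4t**2 + 4t + 80)/(5t**2 - 5t - 550)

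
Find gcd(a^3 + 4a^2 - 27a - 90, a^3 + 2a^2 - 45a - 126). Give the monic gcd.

By polynomial division,
  a^3 + 4a^2 - 27a - 90 = (a^3 + 2a^2 - 45a - 126) + (2a^2 + 18a + 36)
  a^3 + 2a^2 - 45a - 126 = ((1/2)a - 7/2)(2a^2 + 18a + 36) + (0)
Last nonzero remainder: 2a^2 + 18a + 36. Dividing through by 2 gives the monic gcd a^2 + 9a + 18.

a^2 + 9a + 18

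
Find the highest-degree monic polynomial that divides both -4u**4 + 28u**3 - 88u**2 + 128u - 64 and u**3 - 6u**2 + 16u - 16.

Apply the Euclidean algorithm:
  -4u**4 + 28u**3 - 88u**2 + 128u - 64 = (-4u + 4)(u**3 - 6u**2 + 16u - 16) + (0)
The last nonzero remainder u**3 - 6u**2 + 16u - 16 is already monic.

u**3 - 6u**2 + 16u - 16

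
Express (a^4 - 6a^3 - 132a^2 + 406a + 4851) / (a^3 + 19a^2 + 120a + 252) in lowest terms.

(a^3 - 13a^2 - 41a + 693)/(a^2 + 12a + 36)

Euclidean algorithm in ℚ[a]:
  a^4 - 6a^3 - 132a^2 + 406a + 4851 = (a - 25)(a^3 + 19a^2 + 120a + 252) + (223a^2 + 3154a + 11151)
  a^3 + 19a^2 + 120a + 252 = ((1/223)a + 1083/49729)(223a^2 + 3154a + 11151) + ((65025/49729)a + 455175/49729)
  223a^2 + 3154a + 11151 = ((11089567/65025)a + 8802033/7225)((65025/49729)a + 455175/49729) + (0)
Last nonzero remainder: (65025/49729)a + 455175/49729. Dividing through by 65025/49729 gives the monic gcd a + 7.
Cancel a + 7 from numerator and denominator to get the reduced form.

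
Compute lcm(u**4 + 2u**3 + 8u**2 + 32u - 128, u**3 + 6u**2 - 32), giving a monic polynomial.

u**5 + 6u**4 + 16u**3 + 64u**2 - 512

Apply the Euclidean algorithm:
  u**4 + 2u**3 + 8u**2 + 32u - 128 = (u - 4)(u**3 + 6u**2 - 32) + (32u**2 + 64u - 256)
  u**3 + 6u**2 - 32 = ((1/32)u + 1/8)(32u**2 + 64u - 256) + (0)
Last nonzero remainder: 32u**2 + 64u - 256. Dividing through by 32 gives the monic gcd u**2 + 2u - 8.
Then lcm(f, g) = f·g / gcd(f, g); expanding and making the result monic gives the answer.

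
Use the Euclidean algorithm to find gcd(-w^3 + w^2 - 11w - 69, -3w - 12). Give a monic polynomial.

Repeated division with remainder:
  -w^3 + w^2 - 11w - 69 = ((1/3)w^2 - (5/3)w + 31/3)(-3w - 12) + (55)
  -3w - 12 = (-(3/55)w - 12/55)(55) + (0)
The last nonzero remainder is the constant 55, so the polynomials are coprime and gcd = 1.

1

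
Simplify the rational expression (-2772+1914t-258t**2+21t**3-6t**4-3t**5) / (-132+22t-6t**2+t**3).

Apply the Euclidean algorithm:
  -3t**5-6t**4+21t**3-258t**2+1914t-2772 = (-3t**2-24t-57)(t**3-6t**2+22t-132) + (-468t**2-10296)
  t**3-6t**2+22t-132 = (-(1/468)t+1/78)(-468t**2-10296) + (0)
Last nonzero remainder: -468t**2-10296. Dividing through by -468 gives the monic gcd t**2+22.
Cancel t**2+22 from numerator and denominator to get the reduced form.

(-126+87t-6t**2-3t**3)/(-6+t)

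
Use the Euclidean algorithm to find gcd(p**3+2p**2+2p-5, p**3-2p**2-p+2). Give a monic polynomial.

p-1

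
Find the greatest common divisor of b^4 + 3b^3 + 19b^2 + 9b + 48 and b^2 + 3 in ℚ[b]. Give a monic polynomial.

Euclidean algorithm in ℚ[b]:
  b^4 + 3b^3 + 19b^2 + 9b + 48 = (b^2 + 3b + 16)(b^2 + 3) + (0)
The last nonzero remainder b^2 + 3 is already monic.

b^2 + 3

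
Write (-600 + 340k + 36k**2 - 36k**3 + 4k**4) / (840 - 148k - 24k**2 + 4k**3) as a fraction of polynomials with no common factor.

Euclidean algorithm in ℚ[k]:
  4k**4 - 36k**3 + 36k**2 + 340k - 600 = (k - 3)(4k**3 - 24k**2 - 148k + 840) + (112k**2 - 944k + 1920)
  4k**3 - 24k**2 - 148k + 840 = ((1/28)k + 17/196)(112k**2 - 944k + 1920) + (-(6600/49)k + 33000/49)
  112k**2 - 944k + 1920 = (-(686/825)k + 784/275)(-(6600/49)k + 33000/49) + (0)
Last nonzero remainder: -(6600/49)k + 33000/49. Dividing through by -6600/49 gives the monic gcd k - 5.
Cancel k - 5 from numerator and denominator to get the reduced form.

(30 - 11k - 4k**2 + k**3)/(-42 - k + k**2)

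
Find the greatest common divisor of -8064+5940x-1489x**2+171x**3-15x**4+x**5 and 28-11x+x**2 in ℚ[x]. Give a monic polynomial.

28-11x+x**2

Euclidean algorithm in ℚ[x]:
  x**5-15x**4+171x**3-1489x**2+5940x-8064 = (x**3-4x**2+99x-288)(x**2-11x+28) + (0)
The last nonzero remainder x**2-11x+28 is already monic.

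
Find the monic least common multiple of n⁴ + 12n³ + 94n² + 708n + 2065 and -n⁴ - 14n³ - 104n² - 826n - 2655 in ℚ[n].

By polynomial division,
  n⁴ + 12n³ + 94n² + 708n + 2065 = (-1)(-n⁴ - 14n³ - 104n² - 826n - 2655) + (-2n³ - 10n² - 118n - 590)
  -n⁴ - 14n³ - 104n² - 826n - 2655 = ((1/2)n + 9/2)(-2n³ - 10n² - 118n - 590) + (0)
Last nonzero remainder: -2n³ - 10n² - 118n - 590. Dividing through by -2 gives the monic gcd n³ + 5n² + 59n + 295.
Then lcm(f, g) = f·g / gcd(f, g); expanding and making the result monic gives the answer.

n⁵ + 21n⁴ + 202n³ + 1554n² + 8437n + 18585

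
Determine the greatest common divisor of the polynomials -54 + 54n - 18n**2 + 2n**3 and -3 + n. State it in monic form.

Repeated division with remainder:
  2n**3 - 18n**2 + 54n - 54 = (2n**2 - 12n + 18)(n - 3) + (0)
The last nonzero remainder n - 3 is already monic.

-3 + n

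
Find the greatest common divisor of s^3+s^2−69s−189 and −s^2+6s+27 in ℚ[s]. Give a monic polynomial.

s^2−6s−27

By polynomial division,
  s^3+s^2−69s−189 = (−s−7)(−s^2+6s+27) + (0)
Last nonzero remainder: −s^2+6s+27. Dividing through by −1 gives the monic gcd s^2−6s−27.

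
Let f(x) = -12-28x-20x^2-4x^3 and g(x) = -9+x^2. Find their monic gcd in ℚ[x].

3+x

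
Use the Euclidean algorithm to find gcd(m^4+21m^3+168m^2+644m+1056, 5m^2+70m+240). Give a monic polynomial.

Repeated division with remainder:
  m^4+21m^3+168m^2+644m+1056 = ((1/5)m^2+(7/5)m+22/5)(5m^2+70m+240) + (0)
Last nonzero remainder: 5m^2+70m+240. Dividing through by 5 gives the monic gcd m^2+14m+48.

m^2+14m+48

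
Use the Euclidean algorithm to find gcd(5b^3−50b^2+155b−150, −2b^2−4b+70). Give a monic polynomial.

b−5

Repeated division with remainder:
  5b^3−50b^2+155b−150 = (−(5/2)b+30)(−2b^2−4b+70) + (450b−2250)
  −2b^2−4b+70 = (−(1/225)b−7/225)(450b−2250) + (0)
Last nonzero remainder: 450b−2250. Dividing through by 450 gives the monic gcd b−5.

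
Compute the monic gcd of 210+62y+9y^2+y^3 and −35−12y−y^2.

By polynomial division,
  y^3+9y^2+62y+210 = (−y+3)(−y^2−12y−35) + (63y+315)
  −y^2−12y−35 = (−(1/63)y−1/9)(63y+315) + (0)
Last nonzero remainder: 63y+315. Dividing through by 63 gives the monic gcd y+5.

5+y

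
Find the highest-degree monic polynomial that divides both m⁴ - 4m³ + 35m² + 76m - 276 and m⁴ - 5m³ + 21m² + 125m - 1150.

m² - 5m + 46

Euclidean algorithm in ℚ[m]:
  m⁴ - 4m³ + 35m² + 76m - 276 = (m⁴ - 5m³ + 21m² + 125m - 1150) + (m³ + 14m² - 49m + 874)
  m⁴ - 5m³ + 21m² + 125m - 1150 = (m - 19)(m³ + 14m² - 49m + 874) + (336m² - 1680m + 15456)
  m³ + 14m² - 49m + 874 = ((1/336)m + 19/336)(336m² - 1680m + 15456) + (0)
Last nonzero remainder: 336m² - 1680m + 15456. Dividing through by 336 gives the monic gcd m² - 5m + 46.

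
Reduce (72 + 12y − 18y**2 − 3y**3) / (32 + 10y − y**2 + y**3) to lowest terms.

Euclidean algorithm in ℚ[y]:
  −3y**3 − 18y**2 + 12y + 72 = (−3)(y**3 − y**2 + 10y + 32) + (−21y**2 + 42y + 168)
  y**3 − y**2 + 10y + 32 = (−(1/21)y − 1/21)(−21y**2 + 42y + 168) + (20y + 40)
  −21y**2 + 42y + 168 = (−(21/20)y + 21/5)(20y + 40) + (0)
Last nonzero remainder: 20y + 40. Dividing through by 20 gives the monic gcd y + 2.
Cancel y + 2 from numerator and denominator to get the reduced form.

(36 − 12y − 3y**2)/(16 − 3y + y**2)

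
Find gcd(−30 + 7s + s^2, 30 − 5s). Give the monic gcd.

1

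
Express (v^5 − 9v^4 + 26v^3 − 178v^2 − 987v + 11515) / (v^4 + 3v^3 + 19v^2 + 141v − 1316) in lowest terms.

(v^3 − 9v^2 − 21v + 245)/(v^2 + 3v − 28)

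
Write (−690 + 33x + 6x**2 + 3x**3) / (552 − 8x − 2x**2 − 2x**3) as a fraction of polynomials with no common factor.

(15 − 3x)/(−12 + 2x)

By polynomial division,
  3x**3 + 6x**2 + 33x − 690 = (−3/2)(−2x**3 − 2x**2 − 8x + 552) + (3x**2 + 21x + 138)
  −2x**3 − 2x**2 − 8x + 552 = (−(2/3)x + 4)(3x**2 + 21x + 138) + (0)
Last nonzero remainder: 3x**2 + 21x + 138. Dividing through by 3 gives the monic gcd x**2 + 7x + 46.
Cancel x**2 + 7x + 46 from numerator and denominator to get the reduced form.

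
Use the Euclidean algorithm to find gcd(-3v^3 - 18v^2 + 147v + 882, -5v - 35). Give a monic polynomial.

v + 7

Apply the Euclidean algorithm:
  -3v^3 - 18v^2 + 147v + 882 = ((3/5)v^2 - (3/5)v - 126/5)(-5v - 35) + (0)
Last nonzero remainder: -5v - 35. Dividing through by -5 gives the monic gcd v + 7.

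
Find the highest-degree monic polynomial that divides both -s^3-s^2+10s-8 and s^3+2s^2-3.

Euclidean algorithm in ℚ[s]:
  -s^3-s^2+10s-8 = (-1)(s^3+2s^2-3) + (s^2+10s-11)
  s^3+2s^2-3 = (s-8)(s^2+10s-11) + (91s-91)
  s^2+10s-11 = ((1/91)s+11/91)(91s-91) + (0)
Last nonzero remainder: 91s-91. Dividing through by 91 gives the monic gcd s-1.

s-1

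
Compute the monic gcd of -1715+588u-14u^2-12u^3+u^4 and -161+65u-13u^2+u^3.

By polynomial division,
  u^4-12u^3-14u^2+588u-1715 = (u+1)(u^3-13u^2+65u-161) + (-66u^2+684u-1554)
  u^3-13u^2+65u-161 = (-(1/66)u+29/726)(-66u^2+684u-1554) + ((1710/121)u-11970/121)
  -66u^2+684u-1554 = (-(1331/285)u+4477/285)((1710/121)u-11970/121) + (0)
Last nonzero remainder: (1710/121)u-11970/121. Dividing through by 1710/121 gives the monic gcd u-7.

-7+u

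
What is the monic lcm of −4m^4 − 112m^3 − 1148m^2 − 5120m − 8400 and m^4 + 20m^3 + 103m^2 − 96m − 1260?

Apply the Euclidean algorithm:
  −4m^4 − 112m^3 − 1148m^2 − 5120m − 8400 = (−4)(m^4 + 20m^3 + 103m^2 − 96m − 1260) + (−32m^3 − 736m^2 − 5504m − 13440)
  m^4 + 20m^3 + 103m^2 − 96m − 1260 = (−(1/32)m + 3/32)(−32m^3 − 736m^2 − 5504m − 13440) + (0)
Last nonzero remainder: −32m^3 − 736m^2 − 5504m − 13440. Dividing through by −32 gives the monic gcd m^3 + 23m^2 + 172m + 420.
Then lcm(f, g) = f·g / gcd(f, g); expanding and making the result monic gives the answer.

m^5 + 25m^4 + 203m^3 + 419m^2 − 1740m − 6300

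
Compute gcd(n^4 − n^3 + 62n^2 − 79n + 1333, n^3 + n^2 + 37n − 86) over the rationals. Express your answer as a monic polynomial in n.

n^2 + 3n + 43

By polynomial division,
  n^4 − n^3 + 62n^2 − 79n + 1333 = (n − 2)(n^3 + n^2 + 37n − 86) + (27n^2 + 81n + 1161)
  n^3 + n^2 + 37n − 86 = ((1/27)n − 2/27)(27n^2 + 81n + 1161) + (0)
Last nonzero remainder: 27n^2 + 81n + 1161. Dividing through by 27 gives the monic gcd n^2 + 3n + 43.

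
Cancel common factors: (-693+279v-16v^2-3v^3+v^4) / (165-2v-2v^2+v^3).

Repeated division with remainder:
  v^4-3v^3-16v^2+279v-693 = (v-1)(v^3-2v^2-2v+165) + (-16v^2+112v-528)
  v^3-2v^2-2v+165 = (-(1/16)v-5/16)(-16v^2+112v-528) + (0)
Last nonzero remainder: -16v^2+112v-528. Dividing through by -16 gives the monic gcd v^2-7v+33.
Cancel v^2-7v+33 from numerator and denominator to get the reduced form.

(-21+4v+v^2)/(5+v)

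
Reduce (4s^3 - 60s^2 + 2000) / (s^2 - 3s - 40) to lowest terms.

(4s^2 - 80s + 400)/(s - 8)

Repeated division with remainder:
  4s^3 - 60s^2 + 2000 = (4s - 48)(s^2 - 3s - 40) + (16s + 80)
  s^2 - 3s - 40 = ((1/16)s - 1/2)(16s + 80) + (0)
Last nonzero remainder: 16s + 80. Dividing through by 16 gives the monic gcd s + 5.
Cancel s + 5 from numerator and denominator to get the reduced form.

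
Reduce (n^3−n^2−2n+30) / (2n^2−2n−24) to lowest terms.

Repeated division with remainder:
  n^3−n^2−2n+30 = ((1/2)n)(2n^2−2n−24) + (10n+30)
  2n^2−2n−24 = ((1/5)n−4/5)(10n+30) + (0)
Last nonzero remainder: 10n+30. Dividing through by 10 gives the monic gcd n+3.
Cancel n+3 from numerator and denominator to get the reduced form.

(n^2−4n+10)/(2n−8)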